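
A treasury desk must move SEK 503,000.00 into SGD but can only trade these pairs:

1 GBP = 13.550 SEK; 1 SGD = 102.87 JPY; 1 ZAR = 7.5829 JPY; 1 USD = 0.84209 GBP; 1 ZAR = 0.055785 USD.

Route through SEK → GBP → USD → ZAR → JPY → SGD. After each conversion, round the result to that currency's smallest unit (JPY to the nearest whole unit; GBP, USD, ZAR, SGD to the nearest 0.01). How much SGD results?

SGD 58,250.45

SEK 503,000.00 ÷ 13.550 = GBP 37,121.77
GBP 37,121.77 ÷ 0.84209 = USD 44,082.90
USD 44,082.90 ÷ 0.055785 = ZAR 790,228.56
ZAR 790,228.56 × 7.5829 = JPY 5,992,224
JPY 5,992,224 ÷ 102.87 = SGD 58,250.45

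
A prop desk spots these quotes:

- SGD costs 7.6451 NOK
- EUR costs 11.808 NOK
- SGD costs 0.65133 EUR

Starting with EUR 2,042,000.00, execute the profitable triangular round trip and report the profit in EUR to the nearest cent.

Profit: EUR 12,234.38

Profitable loop is EUR → NOK → SGD → EUR:
EUR 2,042,000.00 × 11.808 = NOK 24,111,936.00
NOK 24,111,936.00 ÷ 7.6451 = SGD 3,153,907.21
SGD 3,153,907.21 × 0.65133 = EUR 2,054,234.38
Profit = EUR 2,054,234.38 − EUR 2,042,000.00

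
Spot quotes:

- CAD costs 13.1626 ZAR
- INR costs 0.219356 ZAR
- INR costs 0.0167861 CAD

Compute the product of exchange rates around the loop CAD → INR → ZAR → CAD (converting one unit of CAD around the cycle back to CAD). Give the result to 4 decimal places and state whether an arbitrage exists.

0.9928 (arbitrage exists)

Around CAD → INR → ZAR → CAD: 1 ÷ 0.0167861 × 0.219356 ÷ 13.1626 = 0.992791
Product < 1; profitable direction is CAD → ZAR → INR → CAD.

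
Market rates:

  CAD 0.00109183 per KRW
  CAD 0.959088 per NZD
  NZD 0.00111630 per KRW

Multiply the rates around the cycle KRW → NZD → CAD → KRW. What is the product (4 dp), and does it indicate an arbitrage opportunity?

0.9806 (arbitrage exists)

Around KRW → NZD → CAD → KRW: 1 × 0.00111630 × 0.959088 ÷ 0.00109183 = 0.980583
Product < 1; profitable direction is KRW → CAD → NZD → KRW.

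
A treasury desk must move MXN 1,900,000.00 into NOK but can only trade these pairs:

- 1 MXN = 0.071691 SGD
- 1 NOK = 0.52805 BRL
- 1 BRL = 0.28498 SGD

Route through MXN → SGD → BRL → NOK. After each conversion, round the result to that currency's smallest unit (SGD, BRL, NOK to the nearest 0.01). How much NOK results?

NOK 905,167.20

MXN 1,900,000.00 × 0.071691 = SGD 136,212.90
SGD 136,212.90 ÷ 0.28498 = BRL 477,973.54
BRL 477,973.54 ÷ 0.52805 = NOK 905,167.20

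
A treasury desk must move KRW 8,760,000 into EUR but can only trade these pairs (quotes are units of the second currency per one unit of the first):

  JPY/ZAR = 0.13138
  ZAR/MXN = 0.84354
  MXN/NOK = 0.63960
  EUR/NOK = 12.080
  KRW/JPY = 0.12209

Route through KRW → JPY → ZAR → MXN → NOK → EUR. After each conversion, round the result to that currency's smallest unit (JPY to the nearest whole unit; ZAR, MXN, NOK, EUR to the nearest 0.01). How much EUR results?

KRW 8,760,000 × 0.12209 = JPY 1,069,508
JPY 1,069,508 × 0.13138 = ZAR 140,511.96
ZAR 140,511.96 × 0.84354 = MXN 118,527.46
MXN 118,527.46 × 0.63960 = NOK 75,810.16
NOK 75,810.16 ÷ 12.080 = EUR 6,275.68

EUR 6,275.68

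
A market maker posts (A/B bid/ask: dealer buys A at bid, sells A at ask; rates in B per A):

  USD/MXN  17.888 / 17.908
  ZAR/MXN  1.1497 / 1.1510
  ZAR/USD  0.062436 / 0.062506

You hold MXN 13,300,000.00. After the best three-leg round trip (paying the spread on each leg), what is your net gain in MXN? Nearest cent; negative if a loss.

Best loop MXN → USD → ZAR → MXN:
MXN 13,300,000.00 ÷ 17.908 (buy USD at ask) = USD 742,684.83
USD 742,684.83 ÷ 0.062506 (buy ZAR at ask) = ZAR 11,881,816.68
ZAR 11,881,816.68 × 1.1497 (sell ZAR at bid) = MXN 13,660,524.64

Net profit: MXN 360,524.64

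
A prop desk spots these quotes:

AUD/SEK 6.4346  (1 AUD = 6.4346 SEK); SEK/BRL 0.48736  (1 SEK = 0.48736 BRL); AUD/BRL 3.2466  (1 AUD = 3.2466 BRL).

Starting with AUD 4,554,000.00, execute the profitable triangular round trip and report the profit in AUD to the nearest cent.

Profitable loop is AUD → BRL → SEK → AUD:
AUD 4,554,000.00 × 3.2466 = BRL 14,785,016.40
BRL 14,785,016.40 ÷ 0.48736 = SEK 30,336,950.92
SEK 30,336,950.92 ÷ 6.4346 = AUD 4,714,659.95
Profit = AUD 4,714,659.95 − AUD 4,554,000.00

Profit: AUD 160,659.95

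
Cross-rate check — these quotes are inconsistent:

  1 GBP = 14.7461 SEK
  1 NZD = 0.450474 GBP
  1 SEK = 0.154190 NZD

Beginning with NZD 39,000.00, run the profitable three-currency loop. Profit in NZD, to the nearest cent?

Profitable loop is NZD → GBP → SEK → NZD:
NZD 39,000.00 × 0.450474 = GBP 17,568.49
GBP 17,568.49 × 14.7461 = SEK 259,066.65
SEK 259,066.65 × 0.154190 = NZD 39,945.49
Profit = NZD 39,945.49 − NZD 39,000.00

Profit: NZD 945.49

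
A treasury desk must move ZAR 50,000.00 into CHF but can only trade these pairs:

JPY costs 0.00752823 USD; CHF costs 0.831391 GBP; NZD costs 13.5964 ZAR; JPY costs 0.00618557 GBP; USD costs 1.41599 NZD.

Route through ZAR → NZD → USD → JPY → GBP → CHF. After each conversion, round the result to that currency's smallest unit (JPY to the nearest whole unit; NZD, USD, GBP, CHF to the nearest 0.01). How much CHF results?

CHF 2,566.65

ZAR 50,000.00 ÷ 13.5964 = NZD 3,677.44
NZD 3,677.44 ÷ 1.41599 = USD 2,597.08
USD 2,597.08 ÷ 0.00752823 = JPY 344,979
JPY 344,979 × 0.00618557 = GBP 2,133.89
GBP 2,133.89 ÷ 0.831391 = CHF 2,566.65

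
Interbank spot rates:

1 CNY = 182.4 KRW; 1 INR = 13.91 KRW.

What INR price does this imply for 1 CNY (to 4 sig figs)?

1 CNY × 182.4 = 182.4 KRW
182.4 KRW ÷ 13.91 = 13.1129 INR

CNY/INR = 13.11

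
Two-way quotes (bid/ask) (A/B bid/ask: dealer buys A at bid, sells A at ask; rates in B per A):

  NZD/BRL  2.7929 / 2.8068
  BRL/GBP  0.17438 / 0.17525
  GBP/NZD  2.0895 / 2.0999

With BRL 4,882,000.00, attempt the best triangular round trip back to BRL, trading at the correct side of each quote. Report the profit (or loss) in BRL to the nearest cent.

Best loop BRL → GBP → NZD → BRL:
BRL 4,882,000.00 × 0.17438 (sell BRL at bid) = GBP 851,323.16
GBP 851,323.16 × 2.0895 (sell GBP at bid) = NZD 1,778,839.74
NZD 1,778,839.74 × 2.7929 (sell NZD at bid) = BRL 4,968,121.52

Net profit: BRL 86,121.52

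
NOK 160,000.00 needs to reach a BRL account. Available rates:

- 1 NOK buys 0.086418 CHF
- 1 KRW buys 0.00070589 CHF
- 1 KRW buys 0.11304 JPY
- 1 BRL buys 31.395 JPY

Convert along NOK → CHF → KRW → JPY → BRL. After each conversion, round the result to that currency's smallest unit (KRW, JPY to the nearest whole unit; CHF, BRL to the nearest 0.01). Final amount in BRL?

BRL 70,527.57

NOK 160,000.00 × 0.086418 = CHF 13,826.88
CHF 13,826.88 ÷ 0.00070589 = KRW 19,587,868
KRW 19,587,868 × 0.11304 = JPY 2,214,213
JPY 2,214,213 ÷ 31.395 = BRL 70,527.57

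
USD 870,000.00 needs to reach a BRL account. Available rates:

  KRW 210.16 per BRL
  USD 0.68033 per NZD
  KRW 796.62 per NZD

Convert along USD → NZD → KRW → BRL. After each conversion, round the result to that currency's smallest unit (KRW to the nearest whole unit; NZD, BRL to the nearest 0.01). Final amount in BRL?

BRL 4,847,309.77

USD 870,000.00 ÷ 0.68033 = NZD 1,278,791.17
NZD 1,278,791.17 × 796.62 = KRW 1,018,710,622
KRW 1,018,710,622 ÷ 210.16 = BRL 4,847,309.77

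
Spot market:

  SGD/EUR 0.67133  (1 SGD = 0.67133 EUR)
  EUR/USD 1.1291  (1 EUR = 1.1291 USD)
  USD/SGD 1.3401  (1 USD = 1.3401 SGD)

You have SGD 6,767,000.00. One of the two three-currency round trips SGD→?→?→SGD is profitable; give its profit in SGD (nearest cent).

Profit: SGD 106,878.42

Profitable loop is SGD → EUR → USD → SGD:
SGD 6,767,000.00 × 0.67133 = EUR 4,542,890.11
EUR 4,542,890.11 × 1.1291 = USD 5,129,377.22
USD 5,129,377.22 × 1.3401 = SGD 6,873,878.42
Profit = SGD 6,873,878.42 − SGD 6,767,000.00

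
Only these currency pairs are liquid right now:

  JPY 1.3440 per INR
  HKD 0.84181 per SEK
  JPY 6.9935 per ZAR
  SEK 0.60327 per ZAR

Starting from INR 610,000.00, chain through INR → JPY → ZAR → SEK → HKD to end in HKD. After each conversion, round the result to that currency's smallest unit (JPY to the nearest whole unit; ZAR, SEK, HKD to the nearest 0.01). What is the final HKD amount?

HKD 59,533.35

INR 610,000.00 × 1.3440 = JPY 819,840
JPY 819,840 ÷ 6.9935 = ZAR 117,228.86
ZAR 117,228.86 × 0.60327 = SEK 70,720.65
SEK 70,720.65 × 0.84181 = HKD 59,533.35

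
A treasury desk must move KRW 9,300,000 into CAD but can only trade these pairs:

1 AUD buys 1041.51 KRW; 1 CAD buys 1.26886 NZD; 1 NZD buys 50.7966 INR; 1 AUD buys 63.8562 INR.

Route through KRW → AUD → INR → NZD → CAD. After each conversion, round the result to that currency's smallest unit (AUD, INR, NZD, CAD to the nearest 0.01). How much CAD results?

KRW 9,300,000 ÷ 1041.51 = AUD 8,929.34
AUD 8,929.34 × 63.8562 = INR 570,193.72
INR 570,193.72 ÷ 50.7966 = NZD 11,225.04
NZD 11,225.04 ÷ 1.26886 = CAD 8,846.56

CAD 8,846.56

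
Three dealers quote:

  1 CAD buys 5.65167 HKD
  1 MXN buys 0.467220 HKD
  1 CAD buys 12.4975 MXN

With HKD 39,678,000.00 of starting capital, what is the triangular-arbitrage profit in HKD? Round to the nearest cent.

Profit: HKD 1,315,740.54

Profitable loop is HKD → CAD → MXN → HKD:
HKD 39,678,000.00 ÷ 5.65167 = CAD 7,020,579.76
CAD 7,020,579.76 × 12.4975 = MXN 87,739,695.52
MXN 87,739,695.52 × 0.467220 = HKD 40,993,740.54
Profit = HKD 40,993,740.54 − HKD 39,678,000.00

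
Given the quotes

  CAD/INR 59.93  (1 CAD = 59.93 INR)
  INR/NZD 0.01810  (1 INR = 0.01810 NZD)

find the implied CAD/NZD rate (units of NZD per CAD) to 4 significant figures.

CAD/NZD = 1.085

1 CAD × 59.93 = 59.93 INR
59.93 INR × 0.01810 = 1.08473 NZD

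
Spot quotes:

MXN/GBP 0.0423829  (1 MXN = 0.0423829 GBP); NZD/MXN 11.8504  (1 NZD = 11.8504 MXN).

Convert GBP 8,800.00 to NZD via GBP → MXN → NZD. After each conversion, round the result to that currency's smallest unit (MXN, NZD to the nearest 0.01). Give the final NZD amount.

NZD 17,521.00

GBP 8,800.00 ÷ 0.0423829 = MXN 207,630.91
MXN 207,630.91 ÷ 11.8504 = NZD 17,521.00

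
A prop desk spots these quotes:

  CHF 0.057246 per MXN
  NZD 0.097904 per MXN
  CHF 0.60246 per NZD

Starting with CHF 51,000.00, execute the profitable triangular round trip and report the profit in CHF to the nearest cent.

Profitable loop is CHF → MXN → NZD → CHF:
CHF 51,000.00 ÷ 0.057246 = MXN 890,891.94
MXN 890,891.94 × 0.097904 = NZD 87,221.88
NZD 87,221.88 × 0.60246 = CHF 52,547.70
Profit = CHF 52,547.70 − CHF 51,000.00

Profit: CHF 1,547.70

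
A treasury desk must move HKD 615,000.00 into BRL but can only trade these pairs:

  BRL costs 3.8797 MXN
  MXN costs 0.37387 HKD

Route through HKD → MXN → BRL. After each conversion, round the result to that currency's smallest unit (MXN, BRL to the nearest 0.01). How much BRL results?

HKD 615,000.00 ÷ 0.37387 = MXN 1,644,956.80
MXN 1,644,956.80 ÷ 3.8797 = BRL 423,990.72

BRL 423,990.72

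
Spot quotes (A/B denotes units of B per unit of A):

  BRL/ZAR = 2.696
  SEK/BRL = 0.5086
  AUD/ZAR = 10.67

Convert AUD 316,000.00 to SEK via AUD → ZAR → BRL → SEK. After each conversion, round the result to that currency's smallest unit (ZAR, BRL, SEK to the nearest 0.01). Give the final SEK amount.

SEK 2,458,981.48

AUD 316,000.00 × 10.67 = ZAR 3,371,720.00
ZAR 3,371,720.00 ÷ 2.696 = BRL 1,250,637.98
BRL 1,250,637.98 ÷ 0.5086 = SEK 2,458,981.48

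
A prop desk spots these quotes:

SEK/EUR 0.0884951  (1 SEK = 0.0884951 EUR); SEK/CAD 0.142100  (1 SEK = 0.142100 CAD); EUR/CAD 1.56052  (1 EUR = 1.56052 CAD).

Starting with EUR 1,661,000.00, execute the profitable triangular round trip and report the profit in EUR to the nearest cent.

Profitable loop is EUR → SEK → CAD → EUR:
EUR 1,661,000.00 ÷ 0.0884951 = SEK 18,769,400.79
SEK 18,769,400.79 × 0.142100 = CAD 2,667,131.85
CAD 2,667,131.85 ÷ 1.56052 = EUR 1,709,130.20
Profit = EUR 1,709,130.20 − EUR 1,661,000.00

Profit: EUR 48,130.20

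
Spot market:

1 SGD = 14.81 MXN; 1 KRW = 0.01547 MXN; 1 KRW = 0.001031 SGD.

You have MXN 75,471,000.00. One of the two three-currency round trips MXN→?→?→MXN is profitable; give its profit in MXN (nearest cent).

Profitable loop is MXN → SGD → KRW → MXN:
MXN 75,471,000.00 ÷ 14.81 = SGD 5,095,948.68
SGD 5,095,948.68 ÷ 0.001031 = KRW 4,942,724,232
KRW 4,942,724,232 × 0.01547 = MXN 76,463,943.87
Profit = MXN 76,463,943.87 − MXN 75,471,000.00

Profit: MXN 992,943.87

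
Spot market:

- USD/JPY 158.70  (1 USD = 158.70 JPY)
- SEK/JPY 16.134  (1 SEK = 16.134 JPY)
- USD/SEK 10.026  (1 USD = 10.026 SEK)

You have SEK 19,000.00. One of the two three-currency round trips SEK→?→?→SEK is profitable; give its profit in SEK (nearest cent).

Profitable loop is SEK → JPY → USD → SEK:
SEK 19,000.00 × 16.134 = JPY 306,546
JPY 306,546 ÷ 158.70 = USD 1,931.61
USD 1,931.61 × 10.026 = SEK 19,366.29
Profit = SEK 19,366.29 − SEK 19,000.00

Profit: SEK 366.29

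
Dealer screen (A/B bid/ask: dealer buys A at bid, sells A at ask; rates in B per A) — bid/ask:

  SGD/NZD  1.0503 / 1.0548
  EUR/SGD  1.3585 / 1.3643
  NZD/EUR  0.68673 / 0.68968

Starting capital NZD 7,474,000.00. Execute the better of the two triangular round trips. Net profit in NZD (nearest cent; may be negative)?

Best loop NZD → SGD → EUR → NZD:
NZD 7,474,000.00 ÷ 1.0548 (buy SGD at ask) = SGD 7,085,703.45
SGD 7,085,703.45 ÷ 1.3643 (buy EUR at ask) = EUR 5,193,654.95
EUR 5,193,654.95 ÷ 0.68968 (buy NZD at ask) = NZD 7,530,528.58

Net profit: NZD 56,528.58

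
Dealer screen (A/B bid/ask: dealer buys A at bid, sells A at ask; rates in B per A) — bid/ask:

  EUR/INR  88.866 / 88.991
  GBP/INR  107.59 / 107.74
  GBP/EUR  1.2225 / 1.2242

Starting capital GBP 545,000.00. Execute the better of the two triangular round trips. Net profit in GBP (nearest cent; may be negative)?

Best loop GBP → EUR → INR → GBP:
GBP 545,000.00 × 1.2225 (sell GBP at bid) = EUR 666,262.50
EUR 666,262.50 × 88.866 (sell EUR at bid) = INR 59,208,083.33
INR 59,208,083.33 ÷ 107.74 (buy GBP at ask) = GBP 549,545.97

Net profit: GBP 4,545.97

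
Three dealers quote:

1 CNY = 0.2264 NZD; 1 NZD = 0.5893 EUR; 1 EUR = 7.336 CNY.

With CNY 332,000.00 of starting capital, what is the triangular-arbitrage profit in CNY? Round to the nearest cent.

Profit: CNY 7,207.85

Profitable loop is CNY → EUR → NZD → CNY:
CNY 332,000.00 ÷ 7.336 = EUR 45,256.27
EUR 45,256.27 ÷ 0.5893 = NZD 76,796.66
NZD 76,796.66 ÷ 0.2264 = CNY 339,207.85
Profit = CNY 339,207.85 − CNY 332,000.00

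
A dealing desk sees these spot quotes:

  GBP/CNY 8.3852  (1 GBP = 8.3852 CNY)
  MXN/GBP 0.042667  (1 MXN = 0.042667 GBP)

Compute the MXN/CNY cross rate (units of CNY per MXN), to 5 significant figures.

MXN/CNY = 0.35777

1 MXN × 0.042667 = 0.042667 GBP
0.042667 GBP × 8.3852 = 0.357771 CNY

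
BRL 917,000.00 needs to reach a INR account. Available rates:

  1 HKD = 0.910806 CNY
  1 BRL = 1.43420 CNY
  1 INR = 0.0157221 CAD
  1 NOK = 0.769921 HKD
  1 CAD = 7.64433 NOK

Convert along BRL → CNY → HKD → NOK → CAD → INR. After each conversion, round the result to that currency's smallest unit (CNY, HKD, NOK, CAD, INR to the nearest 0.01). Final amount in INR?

BRL 917,000.00 × 1.43420 = CNY 1,315,161.40
CNY 1,315,161.40 ÷ 0.910806 = HKD 1,443,953.38
HKD 1,443,953.38 ÷ 0.769921 = NOK 1,875,456.55
NOK 1,875,456.55 ÷ 7.64433 = CAD 245,339.56
CAD 245,339.56 ÷ 0.0157221 = INR 15,604,757.63

INR 15,604,757.63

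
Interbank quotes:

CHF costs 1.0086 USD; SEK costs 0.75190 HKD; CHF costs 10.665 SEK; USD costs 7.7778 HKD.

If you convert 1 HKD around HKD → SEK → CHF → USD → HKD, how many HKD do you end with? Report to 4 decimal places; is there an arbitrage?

Around HKD → SEK → CHF → USD → HKD: 1 ÷ 0.75190 ÷ 10.665 × 1.0086 × 7.7778 = 0.978261
Product < 1; profitable direction is HKD → USD → CHF → SEK → HKD.

0.9783 (arbitrage exists)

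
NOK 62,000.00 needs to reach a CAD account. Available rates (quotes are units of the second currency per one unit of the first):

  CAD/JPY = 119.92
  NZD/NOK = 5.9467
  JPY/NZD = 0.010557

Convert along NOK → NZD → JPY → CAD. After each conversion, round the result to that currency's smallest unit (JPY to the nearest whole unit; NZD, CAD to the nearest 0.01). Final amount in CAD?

NOK 62,000.00 ÷ 5.9467 = NZD 10,425.95
NZD 10,425.95 ÷ 0.010557 = JPY 987,586
JPY 987,586 ÷ 119.92 = CAD 8,235.37

CAD 8,235.37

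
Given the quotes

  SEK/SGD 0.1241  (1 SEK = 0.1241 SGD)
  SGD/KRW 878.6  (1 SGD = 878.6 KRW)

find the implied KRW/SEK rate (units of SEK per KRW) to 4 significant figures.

1 KRW ÷ 878.6 = 0.00113817 SGD
0.00113817 SGD ÷ 0.1241 = 0.00917143 SEK

KRW/SEK = 0.009171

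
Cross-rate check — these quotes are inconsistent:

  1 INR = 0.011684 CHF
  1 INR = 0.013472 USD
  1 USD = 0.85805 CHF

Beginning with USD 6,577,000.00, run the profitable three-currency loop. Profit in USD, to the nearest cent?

Profitable loop is USD → INR → CHF → USD:
USD 6,577,000.00 ÷ 0.013472 = INR 488,197,743.47
INR 488,197,743.47 × 0.011684 = CHF 5,704,102.43
CHF 5,704,102.43 ÷ 0.85805 = USD 6,647,750.64
Profit = USD 6,647,750.64 − USD 6,577,000.00

Profit: USD 70,750.64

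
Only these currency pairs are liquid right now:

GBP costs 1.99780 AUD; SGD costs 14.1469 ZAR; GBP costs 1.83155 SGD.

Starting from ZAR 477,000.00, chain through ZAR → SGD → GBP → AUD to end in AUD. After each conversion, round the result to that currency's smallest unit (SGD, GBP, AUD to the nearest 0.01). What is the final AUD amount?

AUD 36,778.18

ZAR 477,000.00 ÷ 14.1469 = SGD 33,717.63
SGD 33,717.63 ÷ 1.83155 = GBP 18,409.34
GBP 18,409.34 × 1.99780 = AUD 36,778.18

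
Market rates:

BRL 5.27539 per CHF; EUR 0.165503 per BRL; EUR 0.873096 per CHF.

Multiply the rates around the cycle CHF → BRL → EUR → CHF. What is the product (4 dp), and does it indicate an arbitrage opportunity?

1.0000 (no arbitrage)

Around CHF → BRL → EUR → CHF: 1 × 5.27539 × 0.165503 ÷ 0.873096 = 0.999996
Product ≈ 1 (deviation 0.000%, within rounding noise).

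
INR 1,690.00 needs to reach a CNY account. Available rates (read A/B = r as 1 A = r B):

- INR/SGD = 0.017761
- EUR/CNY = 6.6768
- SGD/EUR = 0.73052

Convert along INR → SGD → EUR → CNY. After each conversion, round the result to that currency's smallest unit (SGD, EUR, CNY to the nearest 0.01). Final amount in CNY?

INR 1,690.00 × 0.017761 = SGD 30.02
SGD 30.02 × 0.73052 = EUR 21.93
EUR 21.93 × 6.6768 = CNY 146.42

CNY 146.42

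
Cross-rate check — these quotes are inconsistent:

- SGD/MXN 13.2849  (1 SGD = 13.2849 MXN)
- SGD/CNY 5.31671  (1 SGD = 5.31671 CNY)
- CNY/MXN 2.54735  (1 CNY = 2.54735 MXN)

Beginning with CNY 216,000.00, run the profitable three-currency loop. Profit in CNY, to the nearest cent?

Profit: CNY 4,204.94

Profitable loop is CNY → MXN → SGD → CNY:
CNY 216,000.00 × 2.54735 = MXN 550,227.60
MXN 550,227.60 ÷ 13.2849 = SGD 41,417.52
SGD 41,417.52 × 5.31671 = CNY 220,204.94
Profit = CNY 220,204.94 − CNY 216,000.00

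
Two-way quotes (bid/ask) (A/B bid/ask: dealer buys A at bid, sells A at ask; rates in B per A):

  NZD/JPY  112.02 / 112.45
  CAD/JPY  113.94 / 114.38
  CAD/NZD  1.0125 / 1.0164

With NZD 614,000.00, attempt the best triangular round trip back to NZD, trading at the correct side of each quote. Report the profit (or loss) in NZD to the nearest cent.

Best loop NZD → CAD → JPY → NZD:
NZD 614,000.00 ÷ 1.0164 (buy CAD at ask) = CAD 604,092.88
CAD 604,092.88 × 113.94 (sell CAD at bid) = JPY 68,830,342
JPY 68,830,342 ÷ 112.45 (buy NZD at ask) = NZD 612,097.31

Net result: NZD -1,902.69 (no profitable arbitrage after spreads)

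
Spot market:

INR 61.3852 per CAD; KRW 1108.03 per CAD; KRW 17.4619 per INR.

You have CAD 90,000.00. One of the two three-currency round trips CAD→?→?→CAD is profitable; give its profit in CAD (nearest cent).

Profit: CAD 3,033.39

Profitable loop is CAD → KRW → INR → CAD:
CAD 90,000.00 × 1108.03 = KRW 99,722,700
KRW 99,722,700 ÷ 17.4619 = INR 5,710,873.39
INR 5,710,873.39 ÷ 61.3852 = CAD 93,033.39
Profit = CAD 93,033.39 − CAD 90,000.00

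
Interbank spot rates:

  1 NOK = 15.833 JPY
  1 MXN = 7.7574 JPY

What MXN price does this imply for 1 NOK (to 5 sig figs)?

NOK/MXN = 2.0410

1 NOK × 15.833 = 15.833 JPY
15.833 JPY ÷ 7.7574 = 2.04102 MXN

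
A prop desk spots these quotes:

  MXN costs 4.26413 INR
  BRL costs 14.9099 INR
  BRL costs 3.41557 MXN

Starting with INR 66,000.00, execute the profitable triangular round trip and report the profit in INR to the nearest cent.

Profitable loop is INR → MXN → BRL → INR:
INR 66,000.00 ÷ 4.26413 = MXN 15,477.95
MXN 15,477.95 ÷ 3.41557 = BRL 4,531.59
BRL 4,531.59 × 14.9099 = INR 67,565.51
Profit = INR 67,565.51 − INR 66,000.00

Profit: INR 1,565.51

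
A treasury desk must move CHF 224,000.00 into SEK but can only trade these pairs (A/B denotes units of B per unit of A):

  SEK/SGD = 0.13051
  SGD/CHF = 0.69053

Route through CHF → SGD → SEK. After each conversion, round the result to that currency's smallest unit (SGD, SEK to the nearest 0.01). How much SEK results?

SEK 2,485,545.25

CHF 224,000.00 ÷ 0.69053 = SGD 324,388.51
SGD 324,388.51 ÷ 0.13051 = SEK 2,485,545.25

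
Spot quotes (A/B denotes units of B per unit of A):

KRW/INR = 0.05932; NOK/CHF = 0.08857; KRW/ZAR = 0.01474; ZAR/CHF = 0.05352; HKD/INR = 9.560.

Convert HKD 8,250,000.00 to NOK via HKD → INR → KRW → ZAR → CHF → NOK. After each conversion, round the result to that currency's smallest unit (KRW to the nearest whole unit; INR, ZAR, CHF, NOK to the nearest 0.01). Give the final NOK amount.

HKD 8,250,000.00 × 9.560 = INR 78,870,000.00
INR 78,870,000.00 ÷ 0.05932 = KRW 1,329,568,442
KRW 1,329,568,442 × 0.01474 = ZAR 19,597,838.84
ZAR 19,597,838.84 × 0.05352 = CHF 1,048,876.33
CHF 1,048,876.33 ÷ 0.08857 = NOK 11,842,343.12

NOK 11,842,343.12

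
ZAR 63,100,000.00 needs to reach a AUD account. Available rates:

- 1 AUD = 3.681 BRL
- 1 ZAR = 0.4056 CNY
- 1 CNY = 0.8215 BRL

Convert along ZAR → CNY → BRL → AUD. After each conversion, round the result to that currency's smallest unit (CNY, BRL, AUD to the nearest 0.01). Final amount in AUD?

AUD 5,711,748.23

ZAR 63,100,000.00 × 0.4056 = CNY 25,593,360.00
CNY 25,593,360.00 × 0.8215 = BRL 21,024,945.24
BRL 21,024,945.24 ÷ 3.681 = AUD 5,711,748.23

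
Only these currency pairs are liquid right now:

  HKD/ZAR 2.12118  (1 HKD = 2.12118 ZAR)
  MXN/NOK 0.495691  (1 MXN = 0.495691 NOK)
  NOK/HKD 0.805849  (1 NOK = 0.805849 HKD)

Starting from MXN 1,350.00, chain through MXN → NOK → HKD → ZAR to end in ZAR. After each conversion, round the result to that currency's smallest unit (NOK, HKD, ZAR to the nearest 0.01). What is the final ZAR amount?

ZAR 1,143.87

MXN 1,350.00 × 0.495691 = NOK 669.18
NOK 669.18 × 0.805849 = HKD 539.26
HKD 539.26 × 2.12118 = ZAR 1,143.87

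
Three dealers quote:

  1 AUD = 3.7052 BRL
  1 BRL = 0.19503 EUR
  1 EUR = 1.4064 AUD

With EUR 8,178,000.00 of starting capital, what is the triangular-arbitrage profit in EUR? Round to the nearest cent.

Profit: EUR 133,301.56

Profitable loop is EUR → AUD → BRL → EUR:
EUR 8,178,000.00 × 1.4064 = AUD 11,501,539.20
AUD 11,501,539.20 × 3.7052 = BRL 42,615,503.04
BRL 42,615,503.04 × 0.19503 = EUR 8,311,301.56
Profit = EUR 8,311,301.56 − EUR 8,178,000.00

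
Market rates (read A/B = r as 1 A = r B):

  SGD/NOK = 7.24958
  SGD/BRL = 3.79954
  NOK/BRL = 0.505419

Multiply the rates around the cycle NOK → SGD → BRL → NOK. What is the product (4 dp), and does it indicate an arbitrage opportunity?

Around NOK → SGD → BRL → NOK: 1 ÷ 7.24958 × 3.79954 ÷ 0.505419 = 1.036971
Product > 1; profitable direction is NOK → SGD → BRL → NOK.

1.0370 (arbitrage exists)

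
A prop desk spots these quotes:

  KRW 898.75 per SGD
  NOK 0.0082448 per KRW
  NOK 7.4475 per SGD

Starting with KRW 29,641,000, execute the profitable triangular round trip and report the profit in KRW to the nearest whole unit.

Profitable loop is KRW → SGD → NOK → KRW:
KRW 29,641,000 ÷ 898.75 = SGD 32,980.25
SGD 32,980.25 × 7.4475 = NOK 245,620.41
NOK 245,620.41 ÷ 0.0082448 = KRW 29,790,949
Profit = KRW 29,790,949 − KRW 29,641,000

Profit: KRW 149,949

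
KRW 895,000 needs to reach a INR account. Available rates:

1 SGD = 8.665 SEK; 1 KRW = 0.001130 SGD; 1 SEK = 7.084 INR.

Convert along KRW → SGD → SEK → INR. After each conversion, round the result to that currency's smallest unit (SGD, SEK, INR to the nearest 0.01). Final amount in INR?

KRW 895,000 × 0.001130 = SGD 1,011.35
SGD 1,011.35 × 8.665 = SEK 8,763.35
SEK 8,763.35 × 7.084 = INR 62,079.57

INR 62,079.57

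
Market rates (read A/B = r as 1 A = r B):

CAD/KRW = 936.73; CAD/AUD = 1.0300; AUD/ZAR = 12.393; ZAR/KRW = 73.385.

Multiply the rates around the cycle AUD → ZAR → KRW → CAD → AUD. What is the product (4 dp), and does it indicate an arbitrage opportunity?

Around AUD → ZAR → KRW → CAD → AUD: 1 × 12.393 × 73.385 ÷ 936.73 × 1.0300 = 1.000015
Product ≈ 1 (deviation 0.002%, within rounding noise).

1.0000 (no arbitrage)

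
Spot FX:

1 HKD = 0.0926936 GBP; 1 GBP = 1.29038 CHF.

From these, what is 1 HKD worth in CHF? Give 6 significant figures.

HKD/CHF = 0.119610

1 HKD × 0.0926936 = 0.0926936 GBP
0.0926936 GBP × 1.29038 = 0.11961 CHF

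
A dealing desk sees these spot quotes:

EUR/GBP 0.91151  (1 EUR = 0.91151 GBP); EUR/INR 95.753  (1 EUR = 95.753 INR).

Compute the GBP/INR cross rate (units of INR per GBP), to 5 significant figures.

GBP/INR = 105.05

1 GBP ÷ 0.91151 = 1.09708 EUR
1.09708 EUR × 95.753 = 105.049 INR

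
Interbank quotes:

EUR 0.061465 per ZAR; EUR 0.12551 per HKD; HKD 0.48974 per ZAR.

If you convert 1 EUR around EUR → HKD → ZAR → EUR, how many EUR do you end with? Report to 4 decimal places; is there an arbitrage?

1.0000 (no arbitrage)

Around EUR → HKD → ZAR → EUR: 1 ÷ 0.12551 ÷ 0.48974 × 0.061465 = 0.999963
Product ≈ 1 (deviation 0.004%, within rounding noise).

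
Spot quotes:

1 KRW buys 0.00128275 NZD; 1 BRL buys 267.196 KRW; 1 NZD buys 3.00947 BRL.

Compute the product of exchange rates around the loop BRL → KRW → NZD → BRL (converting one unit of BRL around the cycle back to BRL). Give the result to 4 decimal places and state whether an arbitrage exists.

Around BRL → KRW → NZD → BRL: 1 × 267.196 × 0.00128275 × 3.00947 = 1.031483
Product > 1; profitable direction is BRL → KRW → NZD → BRL.

1.0315 (arbitrage exists)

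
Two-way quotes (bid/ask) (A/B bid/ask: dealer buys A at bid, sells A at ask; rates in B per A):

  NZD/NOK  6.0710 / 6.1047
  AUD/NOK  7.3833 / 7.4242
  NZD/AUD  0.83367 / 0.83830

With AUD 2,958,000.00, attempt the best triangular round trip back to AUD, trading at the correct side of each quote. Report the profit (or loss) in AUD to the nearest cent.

Best loop AUD → NOK → NZD → AUD:
AUD 2,958,000.00 × 7.3833 (sell AUD at bid) = NOK 21,839,801.40
NOK 21,839,801.40 ÷ 6.1047 (buy NZD at ask) = NZD 3,577,538.85
NZD 3,577,538.85 × 0.83367 (sell NZD at bid) = AUD 2,982,486.81

Net profit: AUD 24,486.81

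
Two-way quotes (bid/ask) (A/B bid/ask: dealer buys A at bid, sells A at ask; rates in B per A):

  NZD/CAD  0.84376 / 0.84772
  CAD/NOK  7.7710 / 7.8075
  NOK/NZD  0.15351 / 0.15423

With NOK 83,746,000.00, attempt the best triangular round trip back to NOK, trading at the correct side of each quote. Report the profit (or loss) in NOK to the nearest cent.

Net profit: NOK 547,985.16

Best loop NOK → NZD → CAD → NOK:
NOK 83,746,000.00 × 0.15351 (sell NOK at bid) = NZD 12,855,848.46
NZD 12,855,848.46 × 0.84376 (sell NZD at bid) = CAD 10,847,250.70
CAD 10,847,250.70 × 7.7710 (sell CAD at bid) = NOK 84,293,985.16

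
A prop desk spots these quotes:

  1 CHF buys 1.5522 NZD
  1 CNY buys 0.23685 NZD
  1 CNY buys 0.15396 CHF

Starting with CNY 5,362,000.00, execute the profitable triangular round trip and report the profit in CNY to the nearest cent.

Profitable loop is CNY → CHF → NZD → CNY:
CNY 5,362,000.00 × 0.15396 = CHF 825,533.52
CHF 825,533.52 × 1.5522 = NZD 1,281,393.13
NZD 1,281,393.13 ÷ 0.23685 = CNY 5,410,146.21
Profit = CNY 5,410,146.21 − CNY 5,362,000.00

Profit: CNY 48,146.21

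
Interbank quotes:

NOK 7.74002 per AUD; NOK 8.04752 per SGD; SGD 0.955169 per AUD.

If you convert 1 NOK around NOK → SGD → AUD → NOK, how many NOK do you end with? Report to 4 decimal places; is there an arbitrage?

1.0069 (arbitrage exists)

Around NOK → SGD → AUD → NOK: 1 ÷ 8.04752 ÷ 0.955169 × 7.74002 = 1.006931
Product > 1; profitable direction is NOK → SGD → AUD → NOK.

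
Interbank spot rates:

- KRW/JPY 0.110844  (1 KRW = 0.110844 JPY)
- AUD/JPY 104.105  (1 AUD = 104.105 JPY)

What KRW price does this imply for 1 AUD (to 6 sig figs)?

AUD/KRW = 939.203

1 AUD × 104.105 = 104.105 JPY
104.105 JPY ÷ 0.110844 = 939.203 KRW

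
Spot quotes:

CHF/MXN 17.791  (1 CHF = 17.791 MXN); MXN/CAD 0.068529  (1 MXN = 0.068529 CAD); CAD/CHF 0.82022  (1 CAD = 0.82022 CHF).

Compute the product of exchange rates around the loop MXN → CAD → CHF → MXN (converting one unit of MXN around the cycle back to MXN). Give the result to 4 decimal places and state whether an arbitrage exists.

1.0000 (no arbitrage)

Around MXN → CAD → CHF → MXN: 1 × 0.068529 × 0.82022 × 17.791 = 1.000012
Product ≈ 1 (deviation 0.001%, within rounding noise).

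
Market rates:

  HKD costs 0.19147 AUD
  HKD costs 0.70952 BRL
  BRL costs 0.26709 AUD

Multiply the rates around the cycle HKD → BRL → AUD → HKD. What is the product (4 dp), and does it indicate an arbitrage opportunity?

Around HKD → BRL → AUD → HKD: 1 × 0.70952 × 0.26709 ÷ 0.19147 = 0.989741
Product < 1; profitable direction is HKD → AUD → BRL → HKD.

0.9897 (arbitrage exists)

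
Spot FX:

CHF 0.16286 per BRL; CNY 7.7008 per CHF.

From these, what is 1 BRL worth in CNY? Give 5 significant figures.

BRL/CNY = 1.2542

1 BRL × 0.16286 = 0.16286 CHF
0.16286 CHF × 7.7008 = 1.25415 CNY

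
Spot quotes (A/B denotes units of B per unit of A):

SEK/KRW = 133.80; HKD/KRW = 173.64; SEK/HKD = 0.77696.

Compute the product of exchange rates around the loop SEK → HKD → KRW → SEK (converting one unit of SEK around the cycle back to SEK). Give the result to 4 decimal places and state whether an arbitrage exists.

Around SEK → HKD → KRW → SEK: 1 × 0.77696 × 173.64 ÷ 133.80 = 1.008306
Product > 1; profitable direction is SEK → HKD → KRW → SEK.

1.0083 (arbitrage exists)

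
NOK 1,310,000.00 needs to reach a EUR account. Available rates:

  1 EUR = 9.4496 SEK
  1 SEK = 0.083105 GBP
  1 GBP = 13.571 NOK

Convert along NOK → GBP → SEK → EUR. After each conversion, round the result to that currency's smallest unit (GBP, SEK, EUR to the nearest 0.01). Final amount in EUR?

EUR 122,918.95

NOK 1,310,000.00 ÷ 13.571 = GBP 96,529.36
GBP 96,529.36 ÷ 0.083105 = SEK 1,161,534.93
SEK 1,161,534.93 ÷ 9.4496 = EUR 122,918.95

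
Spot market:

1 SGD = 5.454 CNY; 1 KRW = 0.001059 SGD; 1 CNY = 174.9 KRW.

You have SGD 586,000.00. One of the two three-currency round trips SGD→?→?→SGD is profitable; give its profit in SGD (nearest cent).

Profitable loop is SGD → CNY → KRW → SGD:
SGD 586,000.00 × 5.454 = CNY 3,196,044.00
CNY 3,196,044.00 × 174.9 = KRW 558,988,096
KRW 558,988,096 × 0.001059 = SGD 591,968.39
Profit = SGD 591,968.39 − SGD 586,000.00

Profit: SGD 5,968.39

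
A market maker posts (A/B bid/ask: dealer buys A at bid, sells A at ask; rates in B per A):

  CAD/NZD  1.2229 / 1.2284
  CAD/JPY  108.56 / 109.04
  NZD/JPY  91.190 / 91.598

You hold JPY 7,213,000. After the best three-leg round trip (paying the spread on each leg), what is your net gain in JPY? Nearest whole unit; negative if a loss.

Net profit: JPY 163,804

Best loop JPY → CAD → NZD → JPY:
JPY 7,213,000 ÷ 109.04 (buy CAD at ask) = CAD 66,150.04
CAD 66,150.04 × 1.2229 (sell CAD at bid) = NZD 80,894.88
NZD 80,894.88 × 91.190 (sell NZD at bid) = JPY 7,376,804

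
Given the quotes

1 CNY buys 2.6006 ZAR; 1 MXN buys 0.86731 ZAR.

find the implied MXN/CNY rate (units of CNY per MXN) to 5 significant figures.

MXN/CNY = 0.33350

1 MXN × 0.86731 = 0.86731 ZAR
0.86731 ZAR ÷ 2.6006 = 0.333504 CNY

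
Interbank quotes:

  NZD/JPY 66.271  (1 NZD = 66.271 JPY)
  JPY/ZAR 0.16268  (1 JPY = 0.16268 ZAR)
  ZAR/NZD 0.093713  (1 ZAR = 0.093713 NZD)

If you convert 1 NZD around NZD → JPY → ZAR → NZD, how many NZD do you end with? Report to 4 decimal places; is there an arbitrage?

1.0103 (arbitrage exists)

Around NZD → JPY → ZAR → NZD: 1 × 66.271 × 0.16268 × 0.093713 = 1.010317
Product > 1; profitable direction is NZD → JPY → ZAR → NZD.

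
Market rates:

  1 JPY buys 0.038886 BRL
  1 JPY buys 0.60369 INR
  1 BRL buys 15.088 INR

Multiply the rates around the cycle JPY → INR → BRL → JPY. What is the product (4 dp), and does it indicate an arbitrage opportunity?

Around JPY → INR → BRL → JPY: 1 × 0.60369 ÷ 15.088 ÷ 0.038886 = 1.028938
Product > 1; profitable direction is JPY → INR → BRL → JPY.

1.0289 (arbitrage exists)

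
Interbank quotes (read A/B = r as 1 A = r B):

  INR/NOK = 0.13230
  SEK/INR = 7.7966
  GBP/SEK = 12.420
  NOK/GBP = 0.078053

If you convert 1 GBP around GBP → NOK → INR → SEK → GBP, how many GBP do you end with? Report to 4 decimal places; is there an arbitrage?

1.0001 (no arbitrage)

Around GBP → NOK → INR → SEK → GBP: 1 ÷ 0.078053 ÷ 0.13230 ÷ 7.7966 ÷ 12.420 = 1.000055
Product ≈ 1 (deviation 0.005%, within rounding noise).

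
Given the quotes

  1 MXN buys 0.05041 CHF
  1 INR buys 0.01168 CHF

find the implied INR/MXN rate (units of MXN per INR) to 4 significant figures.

INR/MXN = 0.2317

1 INR × 0.01168 = 0.01168 CHF
0.01168 CHF ÷ 0.05041 = 0.2317 MXN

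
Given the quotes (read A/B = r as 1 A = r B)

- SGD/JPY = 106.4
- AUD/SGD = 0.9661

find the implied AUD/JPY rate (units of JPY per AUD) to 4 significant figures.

AUD/JPY = 102.8

1 AUD × 0.9661 = 0.9661 SGD
0.9661 SGD × 106.4 = 102.793 JPY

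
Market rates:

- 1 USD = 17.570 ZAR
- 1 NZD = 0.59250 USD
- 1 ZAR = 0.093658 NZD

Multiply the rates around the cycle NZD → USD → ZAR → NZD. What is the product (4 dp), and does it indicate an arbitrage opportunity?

Around NZD → USD → ZAR → NZD: 1 × 0.59250 × 17.570 × 0.093658 = 0.975001
Product < 1; profitable direction is NZD → ZAR → USD → NZD.

0.9750 (arbitrage exists)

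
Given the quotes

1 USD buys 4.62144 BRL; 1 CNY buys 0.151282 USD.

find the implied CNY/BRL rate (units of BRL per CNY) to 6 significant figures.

1 CNY × 0.151282 = 0.151282 USD
0.151282 USD × 4.62144 = 0.699141 BRL

CNY/BRL = 0.699141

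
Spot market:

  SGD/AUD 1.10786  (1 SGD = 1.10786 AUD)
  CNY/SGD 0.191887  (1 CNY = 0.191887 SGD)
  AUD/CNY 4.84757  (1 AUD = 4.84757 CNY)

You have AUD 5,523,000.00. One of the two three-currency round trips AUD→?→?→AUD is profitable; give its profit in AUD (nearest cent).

Profit: AUD 168,537.05

Profitable loop is AUD → CNY → SGD → AUD:
AUD 5,523,000.00 × 4.84757 = CNY 26,773,129.11
CNY 26,773,129.11 × 0.191887 = SGD 5,137,415.43
SGD 5,137,415.43 × 1.10786 = AUD 5,691,537.05
Profit = AUD 5,691,537.05 − AUD 5,523,000.00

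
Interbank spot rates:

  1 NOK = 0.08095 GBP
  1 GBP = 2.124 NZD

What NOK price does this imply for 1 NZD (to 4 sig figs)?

NZD/NOK = 5.816

1 NZD ÷ 2.124 = 0.47081 GBP
0.47081 GBP ÷ 0.08095 = 5.81606 NOK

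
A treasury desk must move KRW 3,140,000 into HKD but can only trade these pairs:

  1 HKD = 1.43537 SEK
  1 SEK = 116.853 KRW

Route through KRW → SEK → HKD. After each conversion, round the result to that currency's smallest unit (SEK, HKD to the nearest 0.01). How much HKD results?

KRW 3,140,000 ÷ 116.853 = SEK 26,871.37
SEK 26,871.37 ÷ 1.43537 = HKD 18,720.87

HKD 18,720.87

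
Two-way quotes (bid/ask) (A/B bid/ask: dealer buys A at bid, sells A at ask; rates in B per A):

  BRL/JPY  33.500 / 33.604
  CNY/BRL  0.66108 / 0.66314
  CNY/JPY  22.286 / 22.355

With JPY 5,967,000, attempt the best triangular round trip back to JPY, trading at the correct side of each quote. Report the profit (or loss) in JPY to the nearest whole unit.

Best loop JPY → BRL → CNY → JPY:
JPY 5,967,000 ÷ 33.604 (buy BRL at ask) = BRL 177,568.15
BRL 177,568.15 ÷ 0.66314 (buy CNY at ask) = CNY 267,768.72
CNY 267,768.72 × 22.286 (sell CNY at bid) = JPY 5,967,494

Net profit: JPY 494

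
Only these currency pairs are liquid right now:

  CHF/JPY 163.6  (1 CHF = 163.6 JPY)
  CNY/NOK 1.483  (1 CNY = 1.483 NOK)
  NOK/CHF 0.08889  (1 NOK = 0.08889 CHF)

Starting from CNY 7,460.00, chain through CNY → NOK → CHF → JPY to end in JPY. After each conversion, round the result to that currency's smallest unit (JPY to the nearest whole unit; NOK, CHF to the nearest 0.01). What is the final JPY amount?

JPY 160,886

CNY 7,460.00 × 1.483 = NOK 11,063.18
NOK 11,063.18 × 0.08889 = CHF 983.41
CHF 983.41 × 163.6 = JPY 160,886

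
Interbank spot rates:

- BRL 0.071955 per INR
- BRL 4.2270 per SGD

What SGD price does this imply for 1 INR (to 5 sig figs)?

INR/SGD = 0.017023

1 INR × 0.071955 = 0.071955 BRL
0.071955 BRL ÷ 4.2270 = 0.0170227 SGD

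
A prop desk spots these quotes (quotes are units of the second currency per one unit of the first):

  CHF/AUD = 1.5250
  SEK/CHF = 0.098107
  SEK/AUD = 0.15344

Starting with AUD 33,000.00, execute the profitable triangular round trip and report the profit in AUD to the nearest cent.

Profitable loop is AUD → CHF → SEK → AUD:
AUD 33,000.00 ÷ 1.5250 = CHF 21,639.34
CHF 21,639.34 ÷ 0.098107 = SEK 220,568.81
SEK 220,568.81 × 0.15344 = AUD 33,844.08
Profit = AUD 33,844.08 − AUD 33,000.00

Profit: AUD 844.08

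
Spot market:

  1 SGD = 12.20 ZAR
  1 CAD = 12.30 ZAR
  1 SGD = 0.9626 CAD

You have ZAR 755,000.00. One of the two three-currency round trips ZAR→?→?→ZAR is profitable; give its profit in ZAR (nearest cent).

Profit: ZAR 22,957.40

Profitable loop is ZAR → CAD → SGD → ZAR:
ZAR 755,000.00 ÷ 12.30 = CAD 61,382.11
CAD 61,382.11 ÷ 0.9626 = SGD 63,767.00
SGD 63,767.00 × 12.20 = ZAR 777,957.40
Profit = ZAR 777,957.40 − ZAR 755,000.00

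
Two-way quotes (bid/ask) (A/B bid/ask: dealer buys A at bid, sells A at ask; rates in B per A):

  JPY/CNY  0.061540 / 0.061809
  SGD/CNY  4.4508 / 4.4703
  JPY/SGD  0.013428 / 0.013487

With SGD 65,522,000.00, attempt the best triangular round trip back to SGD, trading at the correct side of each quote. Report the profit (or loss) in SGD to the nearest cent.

Best loop SGD → JPY → CNY → SGD:
SGD 65,522,000.00 ÷ 0.013487 (buy JPY at ask) = JPY 4,858,159,709
JPY 4,858,159,709 × 0.061540 (sell JPY at bid) = CNY 298,971,148.51
CNY 298,971,148.51 ÷ 4.4703 (buy SGD at ask) = SGD 66,879,437.29

Net profit: SGD 1,357,437.29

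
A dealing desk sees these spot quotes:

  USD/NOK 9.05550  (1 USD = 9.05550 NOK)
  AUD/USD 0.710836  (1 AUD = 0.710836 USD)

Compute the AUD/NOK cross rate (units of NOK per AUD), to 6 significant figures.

1 AUD × 0.710836 = 0.710836 USD
0.710836 USD × 9.05550 = 6.43698 NOK

AUD/NOK = 6.43698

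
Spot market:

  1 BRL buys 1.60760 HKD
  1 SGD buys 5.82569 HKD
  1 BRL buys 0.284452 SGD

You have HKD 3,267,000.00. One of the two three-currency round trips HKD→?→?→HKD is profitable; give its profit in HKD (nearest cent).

Profitable loop is HKD → BRL → SGD → HKD:
HKD 3,267,000.00 ÷ 1.60760 = BRL 2,032,221.95
BRL 2,032,221.95 × 0.284452 = SGD 578,069.60
SGD 578,069.60 × 5.82569 = HKD 3,367,654.27
Profit = HKD 3,367,654.27 − HKD 3,267,000.00

Profit: HKD 100,654.27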